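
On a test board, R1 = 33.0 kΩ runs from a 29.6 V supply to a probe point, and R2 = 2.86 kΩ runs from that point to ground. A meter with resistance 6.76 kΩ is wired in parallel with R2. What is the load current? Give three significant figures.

R2‖R_L = 2.010 kΩ; V_out = 29.6 × 2.010/35.01 = 1.699 V.
I_L = V_out / R_L = 1.699 / 6.76 kΩ = 0.251 mA.

I_L ≈ 0.251 mA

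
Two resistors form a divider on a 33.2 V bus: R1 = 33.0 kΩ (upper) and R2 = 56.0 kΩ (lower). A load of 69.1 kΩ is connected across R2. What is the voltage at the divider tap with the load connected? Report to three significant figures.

The load sits in parallel with R2: R2‖R_L = (56.0 × 69.1) / (56.0 + 69.1) = 30.93 kΩ.
V_out = 33.2 × 30.93 / (33.0 + 30.93) = 33.2 × 30.93/63.93 = 16.1 V.
(Unloaded it would have been 20.9 V.)

V_out ≈ 16.1 V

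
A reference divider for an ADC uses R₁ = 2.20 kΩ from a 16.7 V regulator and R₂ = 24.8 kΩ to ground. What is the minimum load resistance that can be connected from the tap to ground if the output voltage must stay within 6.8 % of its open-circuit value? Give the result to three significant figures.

R_L(min) ≈ 27.7 kΩ

Output resistance R_th = R₁‖R₂ = (2.20 × 24.8)/27.00 = 2.021 kΩ.
The fractional drop is R_th/(R_th + R_L); requiring this ≤ 0.0680 gives R_L ≥ R_th(1/0.0680 − 1) = 2.021 × 13.71 = 27.7 kΩ.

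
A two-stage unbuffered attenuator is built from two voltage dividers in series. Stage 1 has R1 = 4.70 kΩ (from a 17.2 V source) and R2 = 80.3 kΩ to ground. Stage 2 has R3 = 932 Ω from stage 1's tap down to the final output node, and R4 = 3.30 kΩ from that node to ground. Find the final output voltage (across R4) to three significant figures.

V_out ≈ 6.18 V

Stage 2 presents R3+R4 = 4232 Ω as a load on stage 1's tap.
Stage 1's lower leg becomes R2‖(R3+R4) = 4020 Ω, so V_mid = 17.2 × 4020/8720 = 7.929 V.
Stage 2 is itself unloaded: V_out = V_mid × R4/(R3+R4) = 7.929 × 3300/4232 = 6.18 V.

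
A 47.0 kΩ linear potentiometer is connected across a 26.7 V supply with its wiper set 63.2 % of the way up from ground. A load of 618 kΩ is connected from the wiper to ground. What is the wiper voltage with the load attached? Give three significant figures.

V ≈ 16.6 V

The wiper splits the pot into (1−α)R = 17.30 kΩ above and αR = 29.70 kΩ below.
Lower section ‖ load = 28.34 kΩ.
V_wiper = 26.7 × 28.34/(17.30 + 28.34) = 16.6 V.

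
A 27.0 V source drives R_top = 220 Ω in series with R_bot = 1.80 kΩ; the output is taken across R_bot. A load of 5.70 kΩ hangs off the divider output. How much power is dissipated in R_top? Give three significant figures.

Total resistance from the source is R_top + (R_bot‖R_L) = 1588 Ω, so I = 27.0/1588 Ω = 17.00 mA.
P = I²·R_top = (17.00 mA)² × 220 Ω = 63.6 mW.

P ≈ 63.6 mW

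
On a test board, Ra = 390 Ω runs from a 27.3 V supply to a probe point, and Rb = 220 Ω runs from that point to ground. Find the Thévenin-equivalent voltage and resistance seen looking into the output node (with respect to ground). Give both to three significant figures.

V_th = 9.85 V, R_th = 141 Ω

V_th is the open-circuit tap voltage: 27.3 × 220/(390 + 220) = 9.85 V.
With the supply zeroed, Ra and Rb appear in parallel from the tap: R_th = Ra‖Rb = (390 × 220)/610.0 = 141 Ω.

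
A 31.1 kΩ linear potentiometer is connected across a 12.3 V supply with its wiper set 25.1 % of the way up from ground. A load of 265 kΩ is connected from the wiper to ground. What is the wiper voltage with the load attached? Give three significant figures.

V ≈ 3.02 V

The wiper splits the pot into (1−α)R = 23.29 kΩ above and αR = 7.806 kΩ below.
Lower section ‖ load = 7.583 kΩ.
V_wiper = 12.3 × 7.583/(23.29 + 7.583) = 3.02 V.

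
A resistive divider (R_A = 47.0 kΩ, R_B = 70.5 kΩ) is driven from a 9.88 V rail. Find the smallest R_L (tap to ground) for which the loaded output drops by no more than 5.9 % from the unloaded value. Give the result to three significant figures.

R_L(min) ≈ 450 kΩ

Output resistance R_th = R_A‖R_B = (47.0 × 70.5)/117.5 = 28.20 kΩ.
The fractional drop is R_th/(R_th + R_L); requiring this ≤ 0.0590 gives R_L ≥ R_th(1/0.0590 − 1) = 28.20 × 15.95 = 450 kΩ.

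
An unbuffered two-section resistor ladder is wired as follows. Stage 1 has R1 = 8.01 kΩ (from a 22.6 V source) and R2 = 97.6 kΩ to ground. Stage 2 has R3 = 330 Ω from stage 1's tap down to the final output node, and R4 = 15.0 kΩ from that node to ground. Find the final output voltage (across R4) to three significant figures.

V_out ≈ 13.8 V

Stage 2 presents R3+R4 = 15330 Ω as a load on stage 1's tap.
Stage 1's lower leg becomes R2‖(R3+R4) = 13250 Ω, so V_mid = 22.6 × 13250/21260 = 14.08 V.
Stage 2 is itself unloaded: V_out = V_mid × R4/(R3+R4) = 14.08 × 15000/15330 = 13.8 V.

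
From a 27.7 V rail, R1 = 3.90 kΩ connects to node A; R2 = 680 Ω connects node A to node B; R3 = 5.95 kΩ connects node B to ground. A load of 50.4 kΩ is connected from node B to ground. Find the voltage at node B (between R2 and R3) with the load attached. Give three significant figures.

V ≈ 14.9 V

At node B, R3 is in parallel with the load: R3‖R_L = 5322 Ω.
Below node A the resistance is R2 + (R3‖R_L) = 6002 Ω, so V_A = 27.7 × 6002/9902 = 16.79 V.
Then V_B = V_A × (R3‖R_L)/(R2 + R3‖R_L) = 16.79 × 5322/6002 = 14.9 V.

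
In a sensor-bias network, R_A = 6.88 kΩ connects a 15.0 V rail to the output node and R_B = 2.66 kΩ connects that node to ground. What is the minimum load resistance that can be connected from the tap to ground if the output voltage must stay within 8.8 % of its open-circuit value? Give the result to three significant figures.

R_L(min) ≈ 19.9 kΩ

Output resistance R_th = R_A‖R_B = (6.88 × 2.66)/9.540 = 1.918 kΩ.
The fractional drop is R_th/(R_th + R_L); requiring this ≤ 0.0880 gives R_L ≥ R_th(1/0.0880 − 1) = 1.918 × 10.36 = 19.9 kΩ.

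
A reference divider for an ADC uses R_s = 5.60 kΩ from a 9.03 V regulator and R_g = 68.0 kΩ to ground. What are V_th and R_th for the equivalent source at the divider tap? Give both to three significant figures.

V_th = 8.34 V, R_th = 5.17 kΩ

V_th is the open-circuit tap voltage: 9.03 × 68.0/(5.60 + 68.0) = 8.34 V.
With the supply zeroed, R_s and R_g appear in parallel from the tap: R_th = R_s‖R_g = (5.60 × 68.0)/73.60 = 5.17 kΩ.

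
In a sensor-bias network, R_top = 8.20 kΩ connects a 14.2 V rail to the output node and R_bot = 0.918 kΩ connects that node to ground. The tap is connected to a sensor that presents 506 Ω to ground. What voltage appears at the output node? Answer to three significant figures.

The load sits in parallel with R_bot: R_bot‖R_L = (918 × 506) / (918 + 506) = 326.2 Ω.
V_out = 14.2 × 326.2 / (8200 + 326.2) = 14.2 × 326.2/8526 = 0.543 V.

V_out ≈ 0.543 V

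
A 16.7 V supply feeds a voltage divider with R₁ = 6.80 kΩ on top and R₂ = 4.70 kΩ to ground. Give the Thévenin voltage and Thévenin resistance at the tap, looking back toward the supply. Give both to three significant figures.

V_th is the open-circuit tap voltage: 16.7 × 4.70/(6.80 + 4.70) = 6.83 V.
With the supply zeroed, R₁ and R₂ appear in parallel from the tap: R_th = R₁‖R₂ = (6.80 × 4.70)/11.50 = 2.78 kΩ.

V_th = 6.83 V, R_th = 2.78 kΩ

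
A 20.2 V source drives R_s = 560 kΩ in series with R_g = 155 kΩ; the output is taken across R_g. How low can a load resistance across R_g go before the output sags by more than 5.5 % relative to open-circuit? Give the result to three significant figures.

R_L(min) ≈ 2.09 MΩ

Output resistance R_th = R_s‖R_g = (560 × 155)/715.0 = 121.4 kΩ.
The fractional drop is R_th/(R_th + R_L); requiring this ≤ 0.0550 gives R_L ≥ R_th(1/0.0550 − 1) = 121.4 × 17.18 = 2.09 MΩ.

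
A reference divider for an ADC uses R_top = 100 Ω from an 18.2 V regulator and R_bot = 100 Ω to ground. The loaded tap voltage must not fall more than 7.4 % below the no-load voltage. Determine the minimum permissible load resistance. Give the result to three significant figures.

R_L(min) ≈ 626 Ω

Output resistance R_th = R_top‖R_bot = (100 × 100)/200.0 = 50.00 Ω.
The fractional drop is R_th/(R_th + R_L); requiring this ≤ 0.0740 gives R_L ≥ R_th(1/0.0740 − 1) = 50.00 × 12.51 = 626 Ω.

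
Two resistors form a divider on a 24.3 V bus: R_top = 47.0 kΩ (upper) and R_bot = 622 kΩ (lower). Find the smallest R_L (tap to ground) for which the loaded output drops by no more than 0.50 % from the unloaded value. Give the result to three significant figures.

Output resistance R_th = R_top‖R_bot = (47.0 × 622)/669.0 = 43.70 kΩ.
The fractional drop is R_th/(R_th + R_L); requiring this ≤ 0.00500 gives R_L ≥ R_th(1/0.00500 − 1) = 43.70 × 199.0 = 8.70 MΩ.

R_L(min) ≈ 8.70 MΩ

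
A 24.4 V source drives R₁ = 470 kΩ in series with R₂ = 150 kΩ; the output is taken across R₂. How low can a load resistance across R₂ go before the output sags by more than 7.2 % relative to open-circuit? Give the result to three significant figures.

R_L(min) ≈ 1.47 MΩ

Output resistance R_th = R₁‖R₂ = (470 × 150)/620.0 = 113.7 kΩ.
The fractional drop is R_th/(R_th + R_L); requiring this ≤ 0.0720 gives R_L ≥ R_th(1/0.0720 − 1) = 113.7 × 12.89 = 1.47 MΩ.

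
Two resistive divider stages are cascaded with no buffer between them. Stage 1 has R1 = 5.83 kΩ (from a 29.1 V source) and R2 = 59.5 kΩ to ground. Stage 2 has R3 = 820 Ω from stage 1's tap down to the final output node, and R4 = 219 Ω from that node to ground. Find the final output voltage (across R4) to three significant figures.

V_out ≈ 0.914 V

Stage 2 presents R3+R4 = 1039 Ω as a load on stage 1's tap.
Stage 1's lower leg becomes R2‖(R3+R4) = 1021 Ω, so V_mid = 29.1 × 1021/6851 = 4.337 V.
Stage 2 is itself unloaded: V_out = V_mid × R4/(R3+R4) = 4.337 × 219/1039 = 0.914 V.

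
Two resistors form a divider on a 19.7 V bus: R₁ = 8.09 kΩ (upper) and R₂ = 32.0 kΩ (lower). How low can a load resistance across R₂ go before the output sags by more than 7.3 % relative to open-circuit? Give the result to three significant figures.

R_L(min) ≈ 82.0 kΩ

Output resistance R_th = R₁‖R₂ = (8.09 × 32.0)/40.09 = 6.457 kΩ.
The fractional drop is R_th/(R_th + R_L); requiring this ≤ 0.0730 gives R_L ≥ R_th(1/0.0730 − 1) = 6.457 × 12.70 = 82.0 kΩ.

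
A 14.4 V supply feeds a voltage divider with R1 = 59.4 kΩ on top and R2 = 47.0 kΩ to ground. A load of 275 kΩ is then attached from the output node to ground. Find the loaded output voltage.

V_out ≈ 5.81 V

The load sits in parallel with R2: R2‖R_L = (47.0 × 275) / (47.0 + 275) = 40.14 kΩ.
V_out = 14.4 × 40.14 / (59.4 + 40.14) = 14.4 × 40.14/99.54 = 5.81 V.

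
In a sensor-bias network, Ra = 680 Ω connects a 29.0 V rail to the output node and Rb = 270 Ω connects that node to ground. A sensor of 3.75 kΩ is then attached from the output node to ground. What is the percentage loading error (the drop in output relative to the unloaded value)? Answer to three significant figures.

The divider's output (Thévenin) resistance is Ra‖Rb = 193.3 Ω.
Fractional drop under load = R_th/(R_th + R_L) = 193.3 / (193.3 + 3750) = 0.04901.
So the output falls by 4.90 %.

4.90 %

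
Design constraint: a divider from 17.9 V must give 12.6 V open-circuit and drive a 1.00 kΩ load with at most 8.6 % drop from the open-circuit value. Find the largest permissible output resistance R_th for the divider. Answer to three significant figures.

Loading drop = R_th/(R_th + R_L) ≤ 0.0860, so R_th ≤ R_L · ε/(1−ε) = 1.00 kΩ × 0.0860/0.9140 = 94.1 Ω.
(Any R1, R2 with R2/(R1+R2) = 0.704 and R1‖R2 ≤ 94.1 Ω will meet the spec.)

R_th ≤ 94.1 Ω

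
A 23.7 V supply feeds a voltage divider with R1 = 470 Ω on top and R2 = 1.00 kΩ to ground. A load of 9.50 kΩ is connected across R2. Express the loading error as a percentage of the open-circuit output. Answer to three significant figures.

The divider's output (Thévenin) resistance is R1‖R2 = 319.7 Ω.
Fractional drop under load = R_th/(R_th + R_L) = 319.7 / (319.7 + 9500) = 0.03256.
So the output falls by 3.26 %.

3.26 %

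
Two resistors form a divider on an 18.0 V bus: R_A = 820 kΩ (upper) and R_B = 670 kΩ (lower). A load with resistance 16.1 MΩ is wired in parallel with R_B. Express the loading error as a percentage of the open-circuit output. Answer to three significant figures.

2.24 %

The divider's output (Thévenin) resistance is R_A‖R_B = 368.7 kΩ.
Fractional drop under load = R_th/(R_th + R_L) = 368.7 / (368.7 + 16100) = 0.02239.
So the output falls by 2.24 %.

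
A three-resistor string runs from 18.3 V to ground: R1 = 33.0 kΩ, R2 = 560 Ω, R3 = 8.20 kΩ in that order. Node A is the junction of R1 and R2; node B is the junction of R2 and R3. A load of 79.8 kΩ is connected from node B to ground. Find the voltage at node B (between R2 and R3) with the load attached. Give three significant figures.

V ≈ 3.32 V

At node B, R3 is in parallel with the load: R3‖R_L = 7436 Ω.
Below node A the resistance is R2 + (R3‖R_L) = 7996 Ω, so V_A = 18.3 × 7996/41000 = 3.569 V.
Then V_B = V_A × (R3‖R_L)/(R2 + R3‖R_L) = 3.569 × 7436/7996 = 3.32 V.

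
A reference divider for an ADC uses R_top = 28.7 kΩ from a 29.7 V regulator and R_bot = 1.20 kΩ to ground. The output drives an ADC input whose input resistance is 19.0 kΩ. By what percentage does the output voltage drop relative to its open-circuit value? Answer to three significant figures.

The divider's output (Thévenin) resistance is R_top‖R_bot = 1.152 kΩ.
Fractional drop under load = R_th/(R_th + R_L) = 1.152 / (1.152 + 19.0) = 0.05716.
So the output falls by 5.72 %.

5.72 %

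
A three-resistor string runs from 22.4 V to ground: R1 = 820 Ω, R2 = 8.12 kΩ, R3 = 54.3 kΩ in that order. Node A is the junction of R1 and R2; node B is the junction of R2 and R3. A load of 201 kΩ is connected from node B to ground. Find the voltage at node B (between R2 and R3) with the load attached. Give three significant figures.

V ≈ 18.5 V

At node B, R3 is in parallel with the load: R3‖R_L = 42750 Ω.
Below node A the resistance is R2 + (R3‖R_L) = 50870 Ω, so V_A = 22.4 × 50870/51690 = 22.04 V.
Then V_B = V_A × (R3‖R_L)/(R2 + R3‖R_L) = 22.04 × 42750/50870 = 18.5 V.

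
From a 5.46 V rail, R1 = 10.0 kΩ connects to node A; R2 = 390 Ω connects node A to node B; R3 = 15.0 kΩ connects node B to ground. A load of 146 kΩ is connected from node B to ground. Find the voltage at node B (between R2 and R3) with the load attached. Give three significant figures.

At node B, R3 is in parallel with the load: R3‖R_L = 13600 Ω.
Below node A the resistance is R2 + (R3‖R_L) = 13990 Ω, so V_A = 5.46 × 13990/23990 = 3.184 V.
Then V_B = V_A × (R3‖R_L)/(R2 + R3‖R_L) = 3.184 × 13600/13990 = 3.10 V.

V ≈ 3.10 V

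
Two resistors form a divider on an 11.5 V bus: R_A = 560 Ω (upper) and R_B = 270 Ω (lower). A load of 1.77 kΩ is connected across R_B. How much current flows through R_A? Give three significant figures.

R_B‖R_L = 234.3 Ω, so the source sees R_A + R_B‖R_L = 794.3 Ω.
I = 11.5 V / 794.3 Ω = 14.5 mA.

I ≈ 14.5 mA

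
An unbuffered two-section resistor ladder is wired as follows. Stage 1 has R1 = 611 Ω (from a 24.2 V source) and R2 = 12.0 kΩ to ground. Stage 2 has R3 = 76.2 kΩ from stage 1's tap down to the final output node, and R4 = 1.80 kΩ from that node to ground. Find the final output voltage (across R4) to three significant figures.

Stage 2 presents R3+R4 = 78000 Ω as a load on stage 1's tap.
Stage 1's lower leg becomes R2‖(R3+R4) = 10400 Ω, so V_mid = 24.2 × 10400/11010 = 22.86 V.
Stage 2 is itself unloaded: V_out = V_mid × R4/(R3+R4) = 22.86 × 1800/78000 = 0.527 V.

V_out ≈ 0.527 V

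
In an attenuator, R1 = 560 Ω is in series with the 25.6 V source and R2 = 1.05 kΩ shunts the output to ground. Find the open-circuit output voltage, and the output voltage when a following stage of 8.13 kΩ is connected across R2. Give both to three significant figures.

Open-circuit: V = 25.6 × 1050/(560 + 1050) = 16.7 V.
With the load, R2 becomes R2‖R_L = 929.9 Ω, so V = 25.6 × 929.9/1490 = 16.0 V.

Unloaded: 16.7 V; loaded: 16.0 V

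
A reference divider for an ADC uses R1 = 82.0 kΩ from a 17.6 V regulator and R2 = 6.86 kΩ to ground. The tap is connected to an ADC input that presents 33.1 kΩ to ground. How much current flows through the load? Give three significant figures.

R2‖R_L = 5.682 kΩ; V_out = 17.6 × 5.682/87.68 = 1.141 V.
I_L = V_out / R_L = 1.141 / 33.1 kΩ = 0.0345 mA.

I_L ≈ 0.0345 mA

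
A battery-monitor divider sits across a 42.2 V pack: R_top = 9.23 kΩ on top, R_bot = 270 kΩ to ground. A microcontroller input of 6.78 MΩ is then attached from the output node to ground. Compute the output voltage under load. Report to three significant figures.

V_out ≈ 40.8 V

The load sits in parallel with R_bot: R_bot‖R_L = (270 × 6780) / (270 + 6780) = 259.7 kΩ.
V_out = 42.2 × 259.7 / (9.23 + 259.7) = 42.2 × 259.7/268.9 = 40.8 V.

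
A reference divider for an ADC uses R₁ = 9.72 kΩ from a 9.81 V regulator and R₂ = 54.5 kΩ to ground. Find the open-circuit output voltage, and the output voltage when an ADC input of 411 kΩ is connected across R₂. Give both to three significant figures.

Unloaded: 8.33 V; loaded: 8.16 V

Open-circuit: V = 9.81 × 54.5/(9.72 + 54.5) = 8.33 V.
With the load, R₂ becomes R₂‖R_L = 48.12 kΩ, so V = 9.81 × 48.12/57.84 = 8.16 V.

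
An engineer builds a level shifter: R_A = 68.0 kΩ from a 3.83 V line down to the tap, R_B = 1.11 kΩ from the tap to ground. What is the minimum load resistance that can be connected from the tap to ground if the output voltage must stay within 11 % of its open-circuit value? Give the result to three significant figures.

R_L(min) ≈ 8.84 kΩ

Output resistance R_th = R_A‖R_B = (68.0 × 1.11)/69.11 = 1.092 kΩ.
The fractional drop is R_th/(R_th + R_L); requiring this ≤ 0.110 gives R_L ≥ R_th(1/0.110 − 1) = 1.092 × 8.091 = 8.84 kΩ.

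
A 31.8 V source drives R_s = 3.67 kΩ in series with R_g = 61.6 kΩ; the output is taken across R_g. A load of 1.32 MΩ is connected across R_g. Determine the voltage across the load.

The load sits in parallel with R_g: R_g‖R_L = (61.6 × 1320) / (61.6 + 1320) = 58.85 kΩ.
V_out = 31.8 × 58.85 / (3.67 + 58.85) = 31.8 × 58.85/62.52 = 29.9 V.
(Unloaded it would have been 30.0 V.)

V_out ≈ 29.9 V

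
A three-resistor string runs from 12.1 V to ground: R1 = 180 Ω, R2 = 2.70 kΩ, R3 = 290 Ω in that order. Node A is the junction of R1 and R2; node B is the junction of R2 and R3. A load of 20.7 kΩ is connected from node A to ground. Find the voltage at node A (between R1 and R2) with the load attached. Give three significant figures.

V ≈ 11.3 V

Below node A the series string R2+R3 = 2990 Ω sits in parallel with the 20700 Ω load: 2613 Ω.
V_A = 12.1 × 2613/(180 + 2613) = 11.3 V.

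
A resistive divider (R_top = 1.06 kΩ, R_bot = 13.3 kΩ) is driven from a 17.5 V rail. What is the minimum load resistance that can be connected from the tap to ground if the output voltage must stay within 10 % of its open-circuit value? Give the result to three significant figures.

Output resistance R_th = R_top‖R_bot = (1060 × 13300)/14360 = 981.8 Ω.
The fractional drop is R_th/(R_th + R_L); requiring this ≤ 0.100 gives R_L ≥ R_th(1/0.100 − 1) = 981.8 × 9.000 = 8.84 kΩ.

R_L(min) ≈ 8.84 kΩ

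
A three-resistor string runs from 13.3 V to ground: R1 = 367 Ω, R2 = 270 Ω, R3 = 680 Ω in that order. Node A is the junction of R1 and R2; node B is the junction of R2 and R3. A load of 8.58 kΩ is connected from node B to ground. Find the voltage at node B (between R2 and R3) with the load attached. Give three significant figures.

At node B, R3 is in parallel with the load: R3‖R_L = 630.1 Ω.
Below node A the resistance is R2 + (R3‖R_L) = 900.1 Ω, so V_A = 13.3 × 900.1/1267 = 9.448 V.
Then V_B = V_A × (R3‖R_L)/(R2 + R3‖R_L) = 9.448 × 630.1/900.1 = 6.61 V.

V ≈ 6.61 V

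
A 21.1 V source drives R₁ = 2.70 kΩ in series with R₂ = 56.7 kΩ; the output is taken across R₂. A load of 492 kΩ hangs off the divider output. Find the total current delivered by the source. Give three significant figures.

R₂‖R_L = 50.84 kΩ, so the source sees R₁ + R₂‖R_L = 53.54 kΩ.
I = 21.1 V / 53.54 kΩ = 0.394 mA.

I ≈ 0.394 mA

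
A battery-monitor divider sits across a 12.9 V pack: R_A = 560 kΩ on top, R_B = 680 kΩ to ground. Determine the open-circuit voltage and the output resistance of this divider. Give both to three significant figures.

V_th is the open-circuit tap voltage: 12.9 × 680/(560 + 680) = 7.07 V.
With the supply zeroed, R_A and R_B appear in parallel from the tap: R_th = R_A‖R_B = (560 × 680)/1240 = 307 kΩ.

V_th = 7.07 V, R_th = 307 kΩ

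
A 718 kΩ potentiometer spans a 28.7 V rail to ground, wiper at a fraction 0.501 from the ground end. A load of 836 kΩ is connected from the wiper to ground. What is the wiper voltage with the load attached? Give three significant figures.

The wiper splits the pot into (1−α)R = 358.3 kΩ above and αR = 359.7 kΩ below.
Lower section ‖ load = 251.5 kΩ.
V_wiper = 28.7 × 251.5/(358.3 + 251.5) = 11.8 V.

V ≈ 11.8 V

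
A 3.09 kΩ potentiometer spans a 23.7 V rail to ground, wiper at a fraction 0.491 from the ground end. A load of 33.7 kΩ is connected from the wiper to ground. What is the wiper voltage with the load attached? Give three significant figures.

V ≈ 11.4 V

The wiper splits the pot into (1−α)R = 1.573 kΩ above and αR = 1.517 kΩ below.
Lower section ‖ load = 1.452 kΩ.
V_wiper = 23.7 × 1.452/(1.573 + 1.452) = 11.4 V.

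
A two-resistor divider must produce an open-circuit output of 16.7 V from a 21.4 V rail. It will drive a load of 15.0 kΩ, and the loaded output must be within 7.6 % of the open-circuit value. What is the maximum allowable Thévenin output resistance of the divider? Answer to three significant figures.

Loading drop = R_th/(R_th + R_L) ≤ 0.0760, so R_th ≤ R_L · ε/(1−ε) = 15.0 kΩ × 0.0760/0.9240 = 1.23 kΩ.
(Any R1, R2 with R2/(R1+R2) = 0.780 and R1‖R2 ≤ 1.23 kΩ will meet the spec.)

R_th ≤ 1.23 kΩ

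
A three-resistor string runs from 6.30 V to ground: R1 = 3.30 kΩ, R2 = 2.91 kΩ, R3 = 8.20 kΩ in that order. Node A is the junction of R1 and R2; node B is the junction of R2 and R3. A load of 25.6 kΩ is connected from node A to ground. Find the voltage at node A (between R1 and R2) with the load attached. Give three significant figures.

Below node A the series string R2+R3 = 11.11 kΩ sits in parallel with the 25.6 kΩ load: 7.748 kΩ.
V_A = 6.30 × 7.748/(3.30 + 7.748) = 4.42 V.

V ≈ 4.42 V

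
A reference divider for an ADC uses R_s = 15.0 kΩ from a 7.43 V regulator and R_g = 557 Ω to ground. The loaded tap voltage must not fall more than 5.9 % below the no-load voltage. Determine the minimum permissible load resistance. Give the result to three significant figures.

R_L(min) ≈ 8.57 kΩ

Output resistance R_th = R_s‖R_g = (15000 × 557)/15560 = 537.1 Ω.
The fractional drop is R_th/(R_th + R_L); requiring this ≤ 0.0590 gives R_L ≥ R_th(1/0.0590 − 1) = 537.1 × 15.95 = 8.57 kΩ.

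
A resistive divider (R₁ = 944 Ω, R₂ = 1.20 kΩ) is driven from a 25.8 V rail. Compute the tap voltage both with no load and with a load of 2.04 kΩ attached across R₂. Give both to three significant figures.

Open-circuit: V = 25.8 × 1200/(944 + 1200) = 14.4 V.
With the load, R₂ becomes R₂‖R_L = 755.6 Ω, so V = 25.8 × 755.6/1700 = 11.5 V.

Unloaded: 14.4 V; loaded: 11.5 V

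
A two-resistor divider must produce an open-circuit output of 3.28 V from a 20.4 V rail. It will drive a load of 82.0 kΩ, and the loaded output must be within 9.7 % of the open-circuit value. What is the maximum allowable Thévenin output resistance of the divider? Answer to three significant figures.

R_th ≤ 8.81 kΩ

Loading drop = R_th/(R_th + R_L) ≤ 0.0970, so R_th ≤ R_L · ε/(1−ε) = 82.0 kΩ × 0.0970/0.9030 = 8.81 kΩ.
(Any R1, R2 with R2/(R1+R2) = 0.161 and R1‖R2 ≤ 8.81 kΩ will meet the spec.)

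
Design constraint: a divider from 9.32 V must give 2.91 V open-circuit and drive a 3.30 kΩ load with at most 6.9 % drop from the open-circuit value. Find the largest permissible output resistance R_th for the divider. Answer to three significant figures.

R_th ≤ 245 Ω

Loading drop = R_th/(R_th + R_L) ≤ 0.0690, so R_th ≤ R_L · ε/(1−ε) = 3.30 kΩ × 0.0690/0.9310 = 245 Ω.
(Any R1, R2 with R2/(R1+R2) = 0.312 and R1‖R2 ≤ 245 Ω will meet the spec.)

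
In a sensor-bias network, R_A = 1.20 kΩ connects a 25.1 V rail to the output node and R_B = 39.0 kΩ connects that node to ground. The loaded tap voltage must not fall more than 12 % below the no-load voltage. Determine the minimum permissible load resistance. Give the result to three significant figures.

R_L(min) ≈ 8.54 kΩ

Output resistance R_th = R_A‖R_B = (1.20 × 39.0)/40.20 = 1.164 kΩ.
The fractional drop is R_th/(R_th + R_L); requiring this ≤ 0.120 gives R_L ≥ R_th(1/0.120 − 1) = 1.164 × 7.333 = 8.54 kΩ.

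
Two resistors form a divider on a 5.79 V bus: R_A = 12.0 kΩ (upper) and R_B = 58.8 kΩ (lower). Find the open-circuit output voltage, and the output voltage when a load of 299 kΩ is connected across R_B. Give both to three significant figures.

Open-circuit: V = 5.79 × 58.8/(12.0 + 58.8) = 4.81 V.
With the load, R_B becomes R_B‖R_L = 49.14 kΩ, so V = 5.79 × 49.14/61.14 = 4.65 V.

Unloaded: 4.81 V; loaded: 4.65 V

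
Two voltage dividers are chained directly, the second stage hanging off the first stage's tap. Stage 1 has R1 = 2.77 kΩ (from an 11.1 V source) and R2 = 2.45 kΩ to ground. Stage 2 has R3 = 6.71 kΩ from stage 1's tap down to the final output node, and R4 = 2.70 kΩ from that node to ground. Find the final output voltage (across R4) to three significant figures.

V_out ≈ 1.31 V

Stage 2 presents R3+R4 = 9.410 kΩ as a load on stage 1's tap.
Stage 1's lower leg becomes R2‖(R3+R4) = 1.944 kΩ, so V_mid = 11.1 × 1.944/4.714 = 4.577 V.
Stage 2 is itself unloaded: V_out = V_mid × R4/(R3+R4) = 4.577 × 2.70/9.410 = 1.31 V.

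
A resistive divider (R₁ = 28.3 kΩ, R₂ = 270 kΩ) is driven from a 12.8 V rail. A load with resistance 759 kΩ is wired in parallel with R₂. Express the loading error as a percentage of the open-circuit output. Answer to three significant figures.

3.26 %

The divider's output (Thévenin) resistance is R₁‖R₂ = 25.62 kΩ.
Fractional drop under load = R_th/(R_th + R_L) = 25.62 / (25.62 + 759) = 0.03265.
So the output falls by 3.26 %.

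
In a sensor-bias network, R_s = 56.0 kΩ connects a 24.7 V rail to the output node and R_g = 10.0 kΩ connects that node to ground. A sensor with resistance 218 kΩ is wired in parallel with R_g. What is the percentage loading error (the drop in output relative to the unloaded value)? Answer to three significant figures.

The divider's output (Thévenin) resistance is R_s‖R_g = 8.485 kΩ.
Fractional drop under load = R_th/(R_th + R_L) = 8.485 / (8.485 + 218) = 0.03746.
So the output falls by 3.75 %.

3.75 %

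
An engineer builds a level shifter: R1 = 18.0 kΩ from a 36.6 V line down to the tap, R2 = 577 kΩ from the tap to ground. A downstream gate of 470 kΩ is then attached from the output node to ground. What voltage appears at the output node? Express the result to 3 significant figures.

V_out ≈ 34.2 V

The load sits in parallel with R2: R2‖R_L = (577 × 470) / (577 + 470) = 259.0 kΩ.
V_out = 36.6 × 259.0 / (18.0 + 259.0) = 36.6 × 259.0/277.0 = 34.2 V.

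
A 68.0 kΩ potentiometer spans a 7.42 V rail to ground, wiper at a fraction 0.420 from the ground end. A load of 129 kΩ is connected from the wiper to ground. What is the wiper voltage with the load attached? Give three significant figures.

The wiper splits the pot into (1−α)R = 39.44 kΩ above and αR = 28.56 kΩ below.
Lower section ‖ load = 23.38 kΩ.
V_wiper = 7.42 × 23.38/(39.44 + 23.38) = 2.76 V.

V ≈ 2.76 V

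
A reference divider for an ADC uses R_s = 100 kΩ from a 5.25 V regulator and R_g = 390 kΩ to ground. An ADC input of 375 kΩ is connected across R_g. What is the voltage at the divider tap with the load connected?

The load sits in parallel with R_g: R_g‖R_L = (390 × 375) / (390 + 375) = 191.2 kΩ.
V_out = 5.25 × 191.2 / (100 + 191.2) = 5.25 × 191.2/291.2 = 3.45 V.
(Unloaded it would have been 4.18 V.)

V_out ≈ 3.45 V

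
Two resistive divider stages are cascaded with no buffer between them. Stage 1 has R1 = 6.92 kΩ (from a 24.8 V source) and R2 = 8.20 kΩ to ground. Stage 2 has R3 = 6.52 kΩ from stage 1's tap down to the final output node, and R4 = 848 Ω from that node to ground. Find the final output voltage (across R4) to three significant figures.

Stage 2 presents R3+R4 = 7368 Ω as a load on stage 1's tap.
Stage 1's lower leg becomes R2‖(R3+R4) = 3881 Ω, so V_mid = 24.8 × 3881/10800 = 8.911 V.
Stage 2 is itself unloaded: V_out = V_mid × R4/(R3+R4) = 8.911 × 848/7368 = 1.03 V.

V_out ≈ 1.03 V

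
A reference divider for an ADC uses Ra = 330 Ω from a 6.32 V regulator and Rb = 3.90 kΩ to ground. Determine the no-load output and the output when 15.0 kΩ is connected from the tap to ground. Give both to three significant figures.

Unloaded: 5.83 V; loaded: 5.71 V

Open-circuit: V = 6.32 × 3900/(330 + 3900) = 5.83 V.
With the load, Rb becomes Rb‖R_L = 3095 Ω, so V = 6.32 × 3095/3425 = 5.71 V.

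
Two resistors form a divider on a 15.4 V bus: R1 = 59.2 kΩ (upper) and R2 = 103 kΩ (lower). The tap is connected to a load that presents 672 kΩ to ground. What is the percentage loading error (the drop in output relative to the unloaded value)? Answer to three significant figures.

5.30 %

The divider's output (Thévenin) resistance is R1‖R2 = 37.59 kΩ.
Fractional drop under load = R_th/(R_th + R_L) = 37.59 / (37.59 + 672) = 0.05298.
So the output falls by 5.30 %.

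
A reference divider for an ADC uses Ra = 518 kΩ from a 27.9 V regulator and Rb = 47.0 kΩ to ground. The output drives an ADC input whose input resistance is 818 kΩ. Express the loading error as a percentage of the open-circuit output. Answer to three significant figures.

5.00 %

The divider's output (Thévenin) resistance is Ra‖Rb = 43.09 kΩ.
Fractional drop under load = R_th/(R_th + R_L) = 43.09 / (43.09 + 818) = 0.05004.
So the output falls by 5.00 %.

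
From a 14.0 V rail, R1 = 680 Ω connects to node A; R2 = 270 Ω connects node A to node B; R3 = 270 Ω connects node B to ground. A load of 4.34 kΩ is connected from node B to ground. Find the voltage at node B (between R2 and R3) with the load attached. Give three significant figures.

At node B, R3 is in parallel with the load: R3‖R_L = 254.2 Ω.
Below node A the resistance is R2 + (R3‖R_L) = 524.2 Ω, so V_A = 14.0 × 524.2/1204 = 6.094 V.
Then V_B = V_A × (R3‖R_L)/(R2 + R3‖R_L) = 6.094 × 254.2/524.2 = 2.96 V.

V ≈ 2.96 V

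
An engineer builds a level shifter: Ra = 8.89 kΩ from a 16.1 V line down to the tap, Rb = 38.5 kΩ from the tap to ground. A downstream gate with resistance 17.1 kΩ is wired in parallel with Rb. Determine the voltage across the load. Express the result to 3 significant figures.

V_out ≈ 9.20 V

The load sits in parallel with Rb: Rb‖R_L = (38.5 × 17.1) / (38.5 + 17.1) = 11.84 kΩ.
V_out = 16.1 × 11.84 / (8.89 + 11.84) = 16.1 × 11.84/20.73 = 9.20 V.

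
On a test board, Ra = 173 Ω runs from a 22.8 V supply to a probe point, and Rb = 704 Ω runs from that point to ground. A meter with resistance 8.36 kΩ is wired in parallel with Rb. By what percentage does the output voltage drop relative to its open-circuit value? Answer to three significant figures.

1.63 %

The divider's output (Thévenin) resistance is Ra‖Rb = 138.9 Ω.
Fractional drop under load = R_th/(R_th + R_L) = 138.9 / (138.9 + 8360) = 0.01634.
So the output falls by 1.63 %.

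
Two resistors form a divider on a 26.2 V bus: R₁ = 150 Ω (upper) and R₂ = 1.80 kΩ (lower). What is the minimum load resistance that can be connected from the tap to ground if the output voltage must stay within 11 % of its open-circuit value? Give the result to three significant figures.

Output resistance R_th = R₁‖R₂ = (150 × 1800)/1950 = 138.5 Ω.
The fractional drop is R_th/(R_th + R_L); requiring this ≤ 0.110 gives R_L ≥ R_th(1/0.110 − 1) = 138.5 × 8.091 = 1.12 kΩ.

R_L(min) ≈ 1.12 kΩ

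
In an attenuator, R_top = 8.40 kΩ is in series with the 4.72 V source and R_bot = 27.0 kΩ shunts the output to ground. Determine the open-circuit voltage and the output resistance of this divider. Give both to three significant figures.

V_th is the open-circuit tap voltage: 4.72 × 27.0/(8.40 + 27.0) = 3.60 V.
With the supply zeroed, R_top and R_bot appear in parallel from the tap: R_th = R_top‖R_bot = (8.40 × 27.0)/35.40 = 6.41 kΩ.

V_th = 3.60 V, R_th = 6.41 kΩ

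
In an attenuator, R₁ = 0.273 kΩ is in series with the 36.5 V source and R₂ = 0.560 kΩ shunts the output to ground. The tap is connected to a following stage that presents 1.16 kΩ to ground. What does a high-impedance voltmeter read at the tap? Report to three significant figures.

The load sits in parallel with R₂: R₂‖R_L = (560 × 1160) / (560 + 1160) = 377.7 Ω.
V_out = 36.5 × 377.7 / (273 + 377.7) = 36.5 × 377.7/650.7 = 21.2 V.

V_out ≈ 21.2 V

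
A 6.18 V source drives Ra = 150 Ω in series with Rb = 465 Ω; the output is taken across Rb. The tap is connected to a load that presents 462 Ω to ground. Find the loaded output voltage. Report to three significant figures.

V_out ≈ 3.75 V

The load sits in parallel with Rb: Rb‖R_L = (465 × 462) / (465 + 462) = 231.7 Ω.
V_out = 6.18 × 231.7 / (150 + 231.7) = 6.18 × 231.7/381.7 = 3.75 V.
(Unloaded it would have been 4.67 V.)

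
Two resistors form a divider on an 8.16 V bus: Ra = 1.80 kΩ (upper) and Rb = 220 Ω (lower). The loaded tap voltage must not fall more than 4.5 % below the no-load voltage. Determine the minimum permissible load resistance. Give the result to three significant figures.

Output resistance R_th = Ra‖Rb = (1800 × 220)/2020 = 196.0 Ω.
The fractional drop is R_th/(R_th + R_L); requiring this ≤ 0.0450 gives R_L ≥ R_th(1/0.0450 − 1) = 196.0 × 21.22 = 4.16 kΩ.

R_L(min) ≈ 4.16 kΩ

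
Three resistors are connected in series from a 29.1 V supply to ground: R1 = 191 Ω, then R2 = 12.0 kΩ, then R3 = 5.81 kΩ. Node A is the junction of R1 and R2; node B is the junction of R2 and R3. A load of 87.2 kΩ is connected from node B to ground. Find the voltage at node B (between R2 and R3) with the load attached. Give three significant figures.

At node B, R3 is in parallel with the load: R3‖R_L = 5447 Ω.
Below node A the resistance is R2 + (R3‖R_L) = 17450 Ω, so V_A = 29.1 × 17450/17640 = 28.78 V.
Then V_B = V_A × (R3‖R_L)/(R2 + R3‖R_L) = 28.78 × 5447/17450 = 8.99 V.

V ≈ 8.99 V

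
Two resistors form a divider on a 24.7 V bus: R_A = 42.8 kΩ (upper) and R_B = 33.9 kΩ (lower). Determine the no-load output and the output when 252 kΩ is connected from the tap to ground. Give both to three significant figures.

Open-circuit: V = 24.7 × 33.9/(42.8 + 33.9) = 10.9 V.
With the load, R_B becomes R_B‖R_L = 29.88 kΩ, so V = 24.7 × 29.88/72.68 = 10.2 V.

Unloaded: 10.9 V; loaded: 10.2 V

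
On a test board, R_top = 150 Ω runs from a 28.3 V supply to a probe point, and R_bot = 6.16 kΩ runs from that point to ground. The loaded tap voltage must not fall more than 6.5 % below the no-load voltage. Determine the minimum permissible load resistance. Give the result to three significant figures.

Output resistance R_th = R_top‖R_bot = (150 × 6160)/6310 = 146.4 Ω.
The fractional drop is R_th/(R_th + R_L); requiring this ≤ 0.0650 gives R_L ≥ R_th(1/0.0650 − 1) = 146.4 × 14.38 = 2.11 kΩ.

R_L(min) ≈ 2.11 kΩ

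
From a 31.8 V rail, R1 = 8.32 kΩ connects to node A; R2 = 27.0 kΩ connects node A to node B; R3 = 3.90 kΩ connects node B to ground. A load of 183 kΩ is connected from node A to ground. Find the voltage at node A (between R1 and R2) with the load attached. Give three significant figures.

V ≈ 24.2 V

Below node A the series string R2+R3 = 30.90 kΩ sits in parallel with the 183 kΩ load: 26.44 kΩ.
V_A = 31.8 × 26.44/(8.32 + 26.44) = 24.2 V.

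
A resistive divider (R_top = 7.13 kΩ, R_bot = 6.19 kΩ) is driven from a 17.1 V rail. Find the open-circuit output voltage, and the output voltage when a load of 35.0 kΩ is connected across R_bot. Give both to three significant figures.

Unloaded: 7.95 V; loaded: 7.26 V

Open-circuit: V = 17.1 × 6.19/(7.13 + 6.19) = 7.95 V.
With the load, R_bot becomes R_bot‖R_L = 5.260 kΩ, so V = 17.1 × 5.260/12.39 = 7.26 V.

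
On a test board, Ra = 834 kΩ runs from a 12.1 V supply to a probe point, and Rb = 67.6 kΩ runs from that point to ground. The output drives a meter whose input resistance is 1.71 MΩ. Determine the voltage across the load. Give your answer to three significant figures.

The load sits in parallel with Rb: Rb‖R_L = (67.6 × 1710) / (67.6 + 1710) = 65.03 kΩ.
V_out = 12.1 × 65.03 / (834 + 65.03) = 12.1 × 65.03/899.0 = 0.875 V.
(Unloaded it would have been 0.907 V.)

V_out ≈ 0.875 V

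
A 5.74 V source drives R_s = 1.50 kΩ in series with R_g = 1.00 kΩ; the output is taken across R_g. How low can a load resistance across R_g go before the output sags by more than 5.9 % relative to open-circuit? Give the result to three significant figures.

Output resistance R_th = R_s‖R_g = (1500 × 1000)/2500 = 600.0 Ω.
The fractional drop is R_th/(R_th + R_L); requiring this ≤ 0.0590 gives R_L ≥ R_th(1/0.0590 − 1) = 600.0 × 15.95 = 9.57 kΩ.

R_L(min) ≈ 9.57 kΩ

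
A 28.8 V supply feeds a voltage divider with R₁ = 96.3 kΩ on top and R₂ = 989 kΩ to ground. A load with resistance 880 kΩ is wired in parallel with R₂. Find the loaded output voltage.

V_out ≈ 23.9 V

The load sits in parallel with R₂: R₂‖R_L = (989 × 880) / (989 + 880) = 465.7 kΩ.
V_out = 28.8 × 465.7 / (96.3 + 465.7) = 28.8 × 465.7/562.0 = 23.9 V.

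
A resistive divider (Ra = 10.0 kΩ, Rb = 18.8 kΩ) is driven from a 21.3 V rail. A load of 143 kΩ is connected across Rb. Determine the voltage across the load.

V_out ≈ 13.3 V

The load sits in parallel with Rb: Rb‖R_L = (18.8 × 143) / (18.8 + 143) = 16.62 kΩ.
V_out = 21.3 × 16.62 / (10.0 + 16.62) = 21.3 × 16.62/26.62 = 13.3 V.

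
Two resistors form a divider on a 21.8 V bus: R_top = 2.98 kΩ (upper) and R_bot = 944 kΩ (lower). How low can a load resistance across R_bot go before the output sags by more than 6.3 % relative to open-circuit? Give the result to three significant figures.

R_L(min) ≈ 44.2 kΩ

Output resistance R_th = R_top‖R_bot = (2.98 × 944)/947.0 = 2.971 kΩ.
The fractional drop is R_th/(R_th + R_L); requiring this ≤ 0.0630 gives R_L ≥ R_th(1/0.0630 − 1) = 2.971 × 14.87 = 44.2 kΩ.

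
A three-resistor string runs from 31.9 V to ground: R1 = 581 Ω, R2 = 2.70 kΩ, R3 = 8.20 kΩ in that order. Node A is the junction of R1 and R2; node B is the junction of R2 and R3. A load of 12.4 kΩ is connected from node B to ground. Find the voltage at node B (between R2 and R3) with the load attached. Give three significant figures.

V ≈ 19.2 V

At node B, R3 is in parallel with the load: R3‖R_L = 4936 Ω.
Below node A the resistance is R2 + (R3‖R_L) = 7636 Ω, so V_A = 31.9 × 7636/8217 = 29.64 V.
Then V_B = V_A × (R3‖R_L)/(R2 + R3‖R_L) = 29.64 × 4936/7636 = 19.2 V.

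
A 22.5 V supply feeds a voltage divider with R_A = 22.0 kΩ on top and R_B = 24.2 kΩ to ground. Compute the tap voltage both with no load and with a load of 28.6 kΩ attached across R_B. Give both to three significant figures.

Unloaded: 11.8 V; loaded: 8.40 V

Open-circuit: V = 22.5 × 24.2/(22.0 + 24.2) = 11.8 V.
With the load, R_B becomes R_B‖R_L = 13.11 kΩ, so V = 22.5 × 13.11/35.11 = 8.40 V.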